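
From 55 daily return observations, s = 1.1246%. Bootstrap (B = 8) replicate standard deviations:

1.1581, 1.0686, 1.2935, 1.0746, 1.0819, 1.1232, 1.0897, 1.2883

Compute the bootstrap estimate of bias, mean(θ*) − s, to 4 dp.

bias = +0.0226

mean(θ*) = (1.1581 + 1.0686 + 1.2935 + 1.0746 + 1.0819 + 1.1232 + 1.0897 + 1.2883) / 8 = 1.14724
bias = 1.14724 − 1.1246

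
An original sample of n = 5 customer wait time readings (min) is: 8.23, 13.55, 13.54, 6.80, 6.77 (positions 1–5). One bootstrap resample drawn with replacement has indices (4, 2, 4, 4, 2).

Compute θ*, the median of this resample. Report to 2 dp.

Resample values: 6.80, 13.55, 6.80, 6.80, 13.55.
Sorted: 6.80, 6.80, 6.80, 13.55, 13.55
Median = middle value = 6.80

θ* = 6.80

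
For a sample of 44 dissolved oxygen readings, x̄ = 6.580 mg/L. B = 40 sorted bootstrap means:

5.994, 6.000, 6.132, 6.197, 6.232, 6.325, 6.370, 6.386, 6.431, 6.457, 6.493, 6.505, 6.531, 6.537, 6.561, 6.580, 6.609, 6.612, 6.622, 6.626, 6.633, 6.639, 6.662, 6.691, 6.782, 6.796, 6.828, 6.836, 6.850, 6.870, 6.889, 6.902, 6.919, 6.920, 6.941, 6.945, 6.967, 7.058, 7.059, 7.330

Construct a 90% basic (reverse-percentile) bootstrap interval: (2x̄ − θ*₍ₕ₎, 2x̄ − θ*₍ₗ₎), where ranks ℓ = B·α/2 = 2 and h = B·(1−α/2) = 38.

Percentile endpoints at ranks 2 and 38: θ*₍2₎ = 6.000, θ*₍38₎ = 7.058.
Basic interval reflects these around x̄:
  lower = 2 × 6.580 − 7.058 = 6.102
  upper = 2 × 6.580 − 6.000 = 7.160

(6.102, 7.160)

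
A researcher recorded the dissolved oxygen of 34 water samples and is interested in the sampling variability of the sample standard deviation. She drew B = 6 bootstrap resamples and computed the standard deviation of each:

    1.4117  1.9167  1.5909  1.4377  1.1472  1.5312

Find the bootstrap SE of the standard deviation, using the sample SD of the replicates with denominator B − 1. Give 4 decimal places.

SE* = 0.2525

Bootstrap SE is the standard deviation of the 6 replicate standard deviations.
Mean of replicates: (1.4117 + 1.9167 + 1.5909 + 1.4377 + 1.1472 + 1.5312) / 6 = 9.03540 / 6 = 1.50590
Sum of squared deviations: (−0.09420)² + (+0.41080)² + (+0.08500)² + (−0.06820)² + (−0.35870)² + (+0.02530)² = 0.31881
Variance = 0.31881 / 5 = 0.06376
SE* = √0.06376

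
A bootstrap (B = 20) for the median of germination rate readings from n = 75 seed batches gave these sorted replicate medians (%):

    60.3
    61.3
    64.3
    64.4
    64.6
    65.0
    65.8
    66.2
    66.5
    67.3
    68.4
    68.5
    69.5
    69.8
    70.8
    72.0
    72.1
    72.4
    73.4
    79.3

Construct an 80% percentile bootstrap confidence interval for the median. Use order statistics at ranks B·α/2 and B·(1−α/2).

(61.3, 72.4)

α = 0.20; lower rank = 20 × 0.100 = 2; upper rank = 20 × 0.900 = 18.
The 2nd smallest replicate is 61.3; the 18th is 72.4.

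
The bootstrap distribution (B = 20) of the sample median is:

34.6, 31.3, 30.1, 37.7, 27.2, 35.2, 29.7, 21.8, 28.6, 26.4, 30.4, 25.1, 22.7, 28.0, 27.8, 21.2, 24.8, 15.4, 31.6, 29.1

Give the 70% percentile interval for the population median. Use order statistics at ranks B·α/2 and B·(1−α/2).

Sorted replicates: 15.4, 21.2, 21.8, 22.7, 24.8, 25.1, 26.4, 27.2, 27.8, 28.0, 28.6, 29.1, 29.7, 30.1, 30.4, 31.3, 31.6, 34.6, 35.2, 37.7
α = 0.30; lower rank = 20 × 0.150 = 3; upper rank = 20 × 0.850 = 17.
The 3rd smallest replicate is 21.8; the 17th is 31.6.

(21.8, 31.6)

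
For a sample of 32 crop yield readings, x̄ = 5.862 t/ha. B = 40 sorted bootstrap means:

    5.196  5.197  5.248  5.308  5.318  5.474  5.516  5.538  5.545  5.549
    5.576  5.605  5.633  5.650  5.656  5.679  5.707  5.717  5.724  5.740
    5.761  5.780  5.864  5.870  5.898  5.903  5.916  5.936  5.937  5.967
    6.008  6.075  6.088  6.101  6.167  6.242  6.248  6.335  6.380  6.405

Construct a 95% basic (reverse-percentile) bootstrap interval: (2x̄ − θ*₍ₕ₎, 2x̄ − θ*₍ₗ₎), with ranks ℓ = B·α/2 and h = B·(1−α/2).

Percentile endpoints at ranks 1 and 39: θ*₍1₎ = 5.196, θ*₍39₎ = 6.380.
Basic interval reflects these around x̄:
  lower = 2 × 5.862 − 6.380 = 5.344
  upper = 2 × 5.862 − 5.196 = 6.528

(5.344, 6.528)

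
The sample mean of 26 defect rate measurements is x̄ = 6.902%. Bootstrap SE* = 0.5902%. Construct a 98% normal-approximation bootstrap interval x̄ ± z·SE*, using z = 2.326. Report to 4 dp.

Margin = 2.326 × 0.5902 = 1.37281
Interval: 6.902 ± 1.37281

(5.5292, 8.2748)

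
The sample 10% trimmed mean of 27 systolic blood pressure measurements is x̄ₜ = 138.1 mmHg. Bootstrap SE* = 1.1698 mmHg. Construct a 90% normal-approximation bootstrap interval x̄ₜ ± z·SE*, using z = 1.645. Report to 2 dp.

(136.18, 140.02)

Margin = 1.645 × 1.1698 = 1.924
Interval: 138.1 ± 1.924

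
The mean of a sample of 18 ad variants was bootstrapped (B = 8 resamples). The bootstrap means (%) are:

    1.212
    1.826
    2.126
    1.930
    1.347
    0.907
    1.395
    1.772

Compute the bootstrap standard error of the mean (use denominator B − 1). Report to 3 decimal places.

SE* = 0.413

Bootstrap SE is the standard deviation of the 8 replicate means.
Mean of replicates: (1.212 + 1.826 + 2.126 + 1.930 + 1.347 + 0.907 + 1.395 + 1.772) / 8 = 12.5150 / 8 = 1.5644
Sum of squared deviations: (−0.3524)² + (+0.2616)² + (+0.5616)² + (+0.3656)² + (−0.2174)² + (−0.6574)² + (−0.1694)² + (+0.2076)² = 1.1929
Variance = 1.1929 / 7 = 0.1704
SE* = √0.1704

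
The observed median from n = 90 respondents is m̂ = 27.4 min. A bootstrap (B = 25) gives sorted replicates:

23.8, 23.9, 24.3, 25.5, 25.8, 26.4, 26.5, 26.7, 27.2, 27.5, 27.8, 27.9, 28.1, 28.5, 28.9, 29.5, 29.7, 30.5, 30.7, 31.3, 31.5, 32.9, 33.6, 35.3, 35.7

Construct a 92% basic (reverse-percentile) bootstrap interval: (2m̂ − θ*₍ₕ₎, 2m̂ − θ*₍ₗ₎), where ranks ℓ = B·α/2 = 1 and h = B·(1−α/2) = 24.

(19.5, 31.0)

Percentile endpoints at ranks 1 and 24: θ*₍1₎ = 23.8, θ*₍24₎ = 35.3.
Basic interval reflects these around m̂:
  lower = 2 × 27.4 − 35.3 = 19.5
  upper = 2 × 27.4 − 23.8 = 31.0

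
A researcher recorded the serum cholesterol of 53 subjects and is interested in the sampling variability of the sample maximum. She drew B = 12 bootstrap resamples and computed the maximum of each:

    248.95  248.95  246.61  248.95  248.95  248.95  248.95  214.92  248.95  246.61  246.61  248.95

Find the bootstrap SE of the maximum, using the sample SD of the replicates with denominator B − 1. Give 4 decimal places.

SE* = 9.6956

Bootstrap SE is the standard deviation of the 12 replicate maximums.
Mean of replicates: (248.95 + 248.95 + 246.61 + 248.95 + 248.95 + 248.95 + 248.95 + 214.92 + 248.95 + 246.61 + 246.61 + 248.95) / 12 = 2946.35000 / 12 = 245.52917
Sum of squared deviations: (+3.42083)² + (+3.42083)² + (+1.08083)² + (+3.42083)² + (+3.42083)² + (+3.42083)² + (+3.42083)² + (−30.60917)² + (+3.42083)² + (+1.08083)² + (+1.08083)² + (+3.42083)² = 1034.04249
Variance = 1034.04249 / 11 = 94.00386
SE* = √94.00386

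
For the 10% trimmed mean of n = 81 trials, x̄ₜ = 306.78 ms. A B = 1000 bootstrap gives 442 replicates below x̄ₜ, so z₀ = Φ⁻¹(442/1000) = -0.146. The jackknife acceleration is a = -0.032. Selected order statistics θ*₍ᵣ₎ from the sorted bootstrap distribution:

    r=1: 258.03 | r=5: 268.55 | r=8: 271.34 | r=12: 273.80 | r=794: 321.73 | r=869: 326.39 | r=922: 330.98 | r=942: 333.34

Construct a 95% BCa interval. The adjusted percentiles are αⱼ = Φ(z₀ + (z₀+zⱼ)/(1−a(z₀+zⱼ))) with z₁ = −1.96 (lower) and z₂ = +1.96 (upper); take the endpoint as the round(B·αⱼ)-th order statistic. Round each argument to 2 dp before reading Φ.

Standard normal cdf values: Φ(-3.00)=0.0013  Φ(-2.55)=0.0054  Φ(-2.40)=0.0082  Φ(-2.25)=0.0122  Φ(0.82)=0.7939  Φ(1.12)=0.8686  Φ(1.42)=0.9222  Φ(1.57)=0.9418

Lower: z₀ + z₁ = -0.146 + (-1.960) = -2.106; 1 − a(z₀+z₁) = 1 − (-0.032)(-2.106) = 0.9326; argument = -0.146 + (-2.106)/0.9326 = -2.4042 → -2.40.
α₁ = Φ(-2.40) = 0.0082; rank = round(1000 × 0.0082) = 8; θ*₍8₎ = 271.34.
Upper: z₀ + z₂ = 1.814; 1 − a(z₀+z₂) = 1.0580; argument = 1.5685 → 1.57; α₂ = 0.9418; rank = 942; θ*₍942₎ = 333.34.

(271.34, 333.34)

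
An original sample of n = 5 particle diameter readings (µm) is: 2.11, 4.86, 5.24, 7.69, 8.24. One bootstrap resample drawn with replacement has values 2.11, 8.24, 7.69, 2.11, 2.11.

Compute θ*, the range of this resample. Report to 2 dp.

Range = 8.24 − 2.11 = 6.13

θ* = 6.13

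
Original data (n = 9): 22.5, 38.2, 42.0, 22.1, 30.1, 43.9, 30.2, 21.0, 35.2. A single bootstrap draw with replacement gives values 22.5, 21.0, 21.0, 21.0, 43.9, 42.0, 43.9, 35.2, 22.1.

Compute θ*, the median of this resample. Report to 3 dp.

θ* = 22.500

Sorted: 21.0, 21.0, 21.0, 22.1, 22.5, 35.2, 42.0, 43.9, 43.9
Median = middle value = 22.500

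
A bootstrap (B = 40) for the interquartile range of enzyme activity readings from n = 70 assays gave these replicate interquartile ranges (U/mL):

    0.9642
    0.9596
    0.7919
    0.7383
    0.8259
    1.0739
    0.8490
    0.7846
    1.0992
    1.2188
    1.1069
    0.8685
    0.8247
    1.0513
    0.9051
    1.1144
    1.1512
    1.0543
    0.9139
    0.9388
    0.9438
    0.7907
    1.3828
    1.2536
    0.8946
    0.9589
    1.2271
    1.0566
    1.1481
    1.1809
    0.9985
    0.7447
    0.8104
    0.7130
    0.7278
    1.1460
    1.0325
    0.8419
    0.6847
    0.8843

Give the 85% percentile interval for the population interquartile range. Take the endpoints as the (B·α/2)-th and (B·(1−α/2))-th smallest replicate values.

(0.7278, 1.2188)

Sorted replicates: 0.6847, 0.7130, 0.7278, 0.7383, 0.7447, 0.7846, 0.7907, 0.7919, 0.8104, 0.8247, 0.8259, 0.8419, 0.8490, 0.8685, 0.8843, 0.8946, 0.9051, 0.9139, 0.9388, 0.9438, 0.9589, 0.9596, 0.9642, 0.9985, 1.0325, 1.0513, 1.0543, 1.0566, 1.0739, 1.0992, 1.1069, 1.1144, 1.1460, 1.1481, 1.1512, 1.1809, 1.2188, 1.2271, 1.2536, 1.3828
α = 0.15; lower rank = 40 × 0.075 = 3; upper rank = 40 × 0.925 = 37.
The 3rd smallest replicate is 0.7278; the 37th is 1.2188.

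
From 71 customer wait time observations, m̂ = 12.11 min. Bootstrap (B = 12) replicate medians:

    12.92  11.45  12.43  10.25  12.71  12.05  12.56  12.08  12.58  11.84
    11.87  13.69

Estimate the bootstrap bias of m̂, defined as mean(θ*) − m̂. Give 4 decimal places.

mean(θ*) = (12.92 + 11.45 + 12.43 + 10.25 + 12.71 + 12.05 + 12.56 + 12.08 + 12.58 + 11.84 + 11.87 + 13.69) / 12 = 12.20250
bias = 12.20250 − 12.11

bias = +0.0925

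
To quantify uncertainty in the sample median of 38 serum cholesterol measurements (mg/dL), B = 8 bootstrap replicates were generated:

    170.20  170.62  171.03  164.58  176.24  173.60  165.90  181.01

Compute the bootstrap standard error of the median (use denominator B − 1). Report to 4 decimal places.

Bootstrap SE is the standard deviation of the 8 replicate medians.
Mean of replicates: (170.20 + 170.62 + 171.03 + 164.58 + 176.24 + 173.60 + 165.90 + 181.01) / 8 = 1373.18000 / 8 = 171.64750
Sum of squared deviations: (−1.44750)² + (−1.02750)² + (−0.61750)² + (−7.06750)² + (+4.59250)² + (+1.95250)² + (−5.74750)² + (+9.36250)² = 199.07535
Variance = 199.07535 / 7 = 28.43934
SE* = √28.43934

SE* = 5.3329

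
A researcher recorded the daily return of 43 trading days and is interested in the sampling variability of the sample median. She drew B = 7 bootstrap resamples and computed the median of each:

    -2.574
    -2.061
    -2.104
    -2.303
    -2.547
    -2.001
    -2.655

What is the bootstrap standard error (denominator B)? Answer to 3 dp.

Bootstrap SE is the standard deviation of the 7 replicate medians.
Mean of replicates: ((-2.574) + (-2.061) + (-2.104) + (-2.303) + (-2.547) + (-2.001) + (-2.655)) / 7 = -16.2450 / 7 = -2.3207
Sum of squared deviations: (−0.2533)² + (+0.2597)² + (+0.2167)² + (+0.0177)² + (−0.2263)² + (+0.3197)² + (−0.3343)² = 0.4441
Variance = 0.4441 / 7 = 0.0634
SE* = √0.0634

SE* = 0.252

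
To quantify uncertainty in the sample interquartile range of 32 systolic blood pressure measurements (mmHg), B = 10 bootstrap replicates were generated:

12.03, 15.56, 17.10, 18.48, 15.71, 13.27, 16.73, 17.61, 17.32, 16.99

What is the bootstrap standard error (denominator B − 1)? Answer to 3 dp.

SE* = 2.018

Bootstrap SE is the standard deviation of the 10 replicate interquartile ranges.
Mean of replicates: (12.03 + 15.56 + 17.10 + 18.48 + 15.71 + 13.27 + 16.73 + 17.61 + 17.32 + 16.99) / 10 = 160.8000 / 10 = 16.0800
Sum of squared deviations: (−4.0500)² + (−0.5200)² + (+1.0200)² + (+2.4000)² + (−0.3700)² + (−2.8100)² + (+0.6500)² + (+1.5300)² + (+1.2400)² + (+0.9100)² = 36.6354
Variance = 36.6354 / 9 = 4.0706
SE* = √4.0706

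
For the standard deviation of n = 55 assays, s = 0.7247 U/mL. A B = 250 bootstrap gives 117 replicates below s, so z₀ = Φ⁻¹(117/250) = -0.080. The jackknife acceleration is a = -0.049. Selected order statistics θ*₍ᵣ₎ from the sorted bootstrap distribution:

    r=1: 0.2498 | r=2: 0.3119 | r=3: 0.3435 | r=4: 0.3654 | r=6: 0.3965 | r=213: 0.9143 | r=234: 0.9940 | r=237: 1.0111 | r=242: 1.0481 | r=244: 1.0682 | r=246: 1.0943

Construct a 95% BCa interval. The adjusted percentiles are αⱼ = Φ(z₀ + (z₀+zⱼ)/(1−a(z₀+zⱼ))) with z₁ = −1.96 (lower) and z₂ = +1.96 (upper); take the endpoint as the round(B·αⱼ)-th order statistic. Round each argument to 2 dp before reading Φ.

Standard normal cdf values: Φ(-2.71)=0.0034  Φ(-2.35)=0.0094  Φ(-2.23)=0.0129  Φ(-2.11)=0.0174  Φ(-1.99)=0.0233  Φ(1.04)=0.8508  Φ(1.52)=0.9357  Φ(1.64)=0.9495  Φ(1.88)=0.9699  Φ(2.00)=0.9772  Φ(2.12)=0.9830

Lower: z₀ + z₁ = -0.080 + (-1.960) = -2.040; 1 − a(z₀+z₁) = 1 − (-0.049)(-2.040) = 0.9000; argument = -0.080 + (-2.040)/0.9000 = -2.3466 → -2.35.
α₁ = Φ(-2.35) = 0.0094; rank = round(250 × 0.0094) = 2; θ*₍2₎ = 0.3119.
Upper: z₀ + z₂ = 1.880; 1 − a(z₀+z₂) = 1.0921; argument = 1.6414 → 1.64; α₂ = 0.9495; rank = 237; θ*₍237₎ = 1.0111.

(0.3119, 1.0111)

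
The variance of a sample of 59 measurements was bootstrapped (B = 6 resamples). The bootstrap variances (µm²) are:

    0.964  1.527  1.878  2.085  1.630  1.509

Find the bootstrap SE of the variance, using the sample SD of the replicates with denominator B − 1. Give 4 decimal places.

SE* = 0.3825

Bootstrap SE is the standard deviation of the 6 replicate variances.
Mean of replicates: (0.964 + 1.527 + 1.878 + 2.085 + 1.630 + 1.509) / 6 = 9.59300 / 6 = 1.59883
Sum of squared deviations: (−0.63483)² + (−0.07183)² + (+0.27917)² + (+0.48617)² + (+0.03117)² + (−0.08983)² = 0.73151
Variance = 0.73151 / 5 = 0.14630
SE* = √0.14630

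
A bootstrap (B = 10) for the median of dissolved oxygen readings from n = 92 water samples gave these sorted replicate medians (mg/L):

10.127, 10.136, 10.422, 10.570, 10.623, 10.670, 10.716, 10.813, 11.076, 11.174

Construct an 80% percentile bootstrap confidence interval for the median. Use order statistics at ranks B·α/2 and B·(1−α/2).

(10.127, 11.076)

α = 0.20; lower rank = 10 × 0.100 = 1; upper rank = 10 × 0.900 = 9.
The 1st smallest replicate is 10.127; the 9th is 11.076.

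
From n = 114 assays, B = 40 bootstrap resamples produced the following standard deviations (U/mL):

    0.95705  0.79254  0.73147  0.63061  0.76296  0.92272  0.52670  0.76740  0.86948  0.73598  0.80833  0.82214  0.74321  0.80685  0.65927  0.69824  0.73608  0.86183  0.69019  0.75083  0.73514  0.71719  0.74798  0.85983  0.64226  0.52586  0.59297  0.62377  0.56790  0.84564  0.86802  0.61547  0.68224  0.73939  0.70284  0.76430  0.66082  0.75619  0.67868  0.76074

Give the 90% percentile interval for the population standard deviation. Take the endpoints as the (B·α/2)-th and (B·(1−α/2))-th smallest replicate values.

(0.52670, 0.86948)

Sorted replicates: 0.52586, 0.52670, 0.56790, 0.59297, 0.61547, 0.62377, 0.63061, 0.64226, 0.65927, 0.66082, 0.67868, 0.68224, 0.69019, 0.69824, 0.70284, 0.71719, 0.73147, 0.73514, 0.73598, 0.73608, 0.73939, 0.74321, 0.74798, 0.75083, 0.75619, 0.76074, 0.76296, 0.76430, 0.76740, 0.79254, 0.80685, 0.80833, 0.82214, 0.84564, 0.85983, 0.86183, 0.86802, 0.86948, 0.92272, 0.95705
α = 0.10; lower rank = 40 × 0.050 = 2; upper rank = 40 × 0.950 = 38.
The 2nd smallest replicate is 0.52670; the 38th is 0.86948.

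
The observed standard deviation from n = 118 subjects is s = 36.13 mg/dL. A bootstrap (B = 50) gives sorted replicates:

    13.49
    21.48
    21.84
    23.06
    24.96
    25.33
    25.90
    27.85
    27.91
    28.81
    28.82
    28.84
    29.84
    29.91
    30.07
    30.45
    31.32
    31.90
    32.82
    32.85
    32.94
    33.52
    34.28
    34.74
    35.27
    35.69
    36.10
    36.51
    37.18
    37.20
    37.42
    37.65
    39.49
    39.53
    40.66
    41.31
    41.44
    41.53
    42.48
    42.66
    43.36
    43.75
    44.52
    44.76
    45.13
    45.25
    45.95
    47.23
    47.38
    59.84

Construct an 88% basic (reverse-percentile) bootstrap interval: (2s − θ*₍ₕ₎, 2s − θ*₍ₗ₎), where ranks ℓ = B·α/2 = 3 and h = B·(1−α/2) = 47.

(26.31, 50.42)

Percentile endpoints at ranks 3 and 47: θ*₍3₎ = 21.84, θ*₍47₎ = 45.95.
Basic interval reflects these around s:
  lower = 2 × 36.13 − 45.95 = 26.31
  upper = 2 × 36.13 − 21.84 = 50.42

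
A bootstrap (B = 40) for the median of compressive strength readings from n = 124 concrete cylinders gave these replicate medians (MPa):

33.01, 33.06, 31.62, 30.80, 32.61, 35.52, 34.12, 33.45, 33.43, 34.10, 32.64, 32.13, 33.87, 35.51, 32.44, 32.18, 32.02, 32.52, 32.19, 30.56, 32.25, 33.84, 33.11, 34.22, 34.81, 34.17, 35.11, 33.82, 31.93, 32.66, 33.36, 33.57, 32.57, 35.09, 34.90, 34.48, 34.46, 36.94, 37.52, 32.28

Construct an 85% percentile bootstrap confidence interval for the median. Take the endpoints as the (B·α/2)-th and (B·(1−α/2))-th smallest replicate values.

(31.62, 35.51)

Sorted replicates: 30.56, 30.80, 31.62, 31.93, 32.02, 32.13, 32.18, 32.19, 32.25, 32.28, 32.44, 32.52, 32.57, 32.61, 32.64, 32.66, 33.01, 33.06, 33.11, 33.36, 33.43, 33.45, 33.57, 33.82, 33.84, 33.87, 34.10, 34.12, 34.17, 34.22, 34.46, 34.48, 34.81, 34.90, 35.09, 35.11, 35.51, 35.52, 36.94, 37.52
α = 0.15; lower rank = 40 × 0.075 = 3; upper rank = 40 × 0.925 = 37.
The 3rd smallest replicate is 31.62; the 37th is 35.51.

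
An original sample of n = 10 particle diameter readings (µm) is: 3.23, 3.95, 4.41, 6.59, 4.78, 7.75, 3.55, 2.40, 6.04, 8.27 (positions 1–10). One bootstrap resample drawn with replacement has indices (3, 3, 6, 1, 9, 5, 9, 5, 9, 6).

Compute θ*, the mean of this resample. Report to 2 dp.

Resample values: 4.41, 4.41, 7.75, 3.23, 6.04, 4.78, 6.04, 4.78, 6.04, 7.75.
Mean = (4.41 + 4.41 + 7.75 + 3.23 + 6.04 + 4.78 + 6.04 + 4.78 + 6.04 + 7.75) / 10 = 55.230 / 10 = 5.52

θ* = 5.52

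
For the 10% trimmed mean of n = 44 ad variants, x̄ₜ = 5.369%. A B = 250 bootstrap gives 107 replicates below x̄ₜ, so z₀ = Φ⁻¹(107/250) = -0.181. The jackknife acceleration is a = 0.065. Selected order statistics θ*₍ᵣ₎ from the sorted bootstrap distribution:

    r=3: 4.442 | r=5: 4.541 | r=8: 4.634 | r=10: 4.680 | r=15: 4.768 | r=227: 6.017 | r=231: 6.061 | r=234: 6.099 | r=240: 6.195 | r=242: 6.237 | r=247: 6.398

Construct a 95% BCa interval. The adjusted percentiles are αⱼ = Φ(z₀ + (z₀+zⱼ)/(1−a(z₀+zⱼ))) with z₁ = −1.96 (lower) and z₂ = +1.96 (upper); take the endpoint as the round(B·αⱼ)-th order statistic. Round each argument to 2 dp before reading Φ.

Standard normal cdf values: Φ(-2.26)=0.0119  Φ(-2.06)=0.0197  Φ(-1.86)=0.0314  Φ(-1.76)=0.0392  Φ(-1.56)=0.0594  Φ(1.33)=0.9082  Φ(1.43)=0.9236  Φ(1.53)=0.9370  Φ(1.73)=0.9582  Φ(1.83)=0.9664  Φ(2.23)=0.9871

Lower: z₀ + z₁ = -0.181 + (-1.960) = -2.141; 1 − a(z₀+z₁) = 1 − (0.065)(-2.141) = 1.1392; argument = -0.181 + (-2.141)/1.1392 = -2.0604 → -2.06.
α₁ = Φ(-2.06) = 0.0197; rank = round(250 × 0.0197) = 5; θ*₍5₎ = 4.541.
Upper: z₀ + z₂ = 1.779; 1 − a(z₀+z₂) = 0.8844; argument = 1.8306 → 1.83; α₂ = 0.9664; rank = 242; θ*₍242₎ = 6.237.

(4.541, 6.237)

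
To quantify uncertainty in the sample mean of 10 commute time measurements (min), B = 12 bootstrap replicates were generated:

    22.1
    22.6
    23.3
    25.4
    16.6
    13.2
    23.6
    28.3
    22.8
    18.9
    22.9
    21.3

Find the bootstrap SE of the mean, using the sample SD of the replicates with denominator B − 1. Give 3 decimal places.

SE* = 3.969

Bootstrap SE is the standard deviation of the 12 replicate means.
Mean of replicates: (22.1 + 22.6 + 23.3 + 25.4 + 16.6 + 13.2 + 23.6 + 28.3 + 22.8 + 18.9 + 22.9 + 21.3) / 12 = 261.0000 / 12 = 21.7500
Sum of squared deviations: (+0.3500)² + (+0.8500)² + (+1.5500)² + (+3.6500)² + (−5.1500)² + (−8.5500)² + (+1.8500)² + (+6.5500)² + (+1.0500)² + (−2.8500)² + (+1.1500)² + (−0.4500)² = 173.2700
Variance = 173.2700 / 11 = 15.7518
SE* = √15.7518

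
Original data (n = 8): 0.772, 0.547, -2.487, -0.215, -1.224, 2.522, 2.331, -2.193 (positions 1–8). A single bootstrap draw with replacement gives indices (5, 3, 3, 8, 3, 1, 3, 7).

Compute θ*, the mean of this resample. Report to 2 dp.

θ* = -1.28

Resample values: -1.224, -2.487, -2.487, -2.193, -2.487, 0.772, -2.487, 2.331.
Mean = ((-1.224) + (-2.487) + (-2.487) + (-2.193) + (-2.487) + 0.772 + (-2.487) + 2.331) / 8 = -10.2620 / 8 = -1.28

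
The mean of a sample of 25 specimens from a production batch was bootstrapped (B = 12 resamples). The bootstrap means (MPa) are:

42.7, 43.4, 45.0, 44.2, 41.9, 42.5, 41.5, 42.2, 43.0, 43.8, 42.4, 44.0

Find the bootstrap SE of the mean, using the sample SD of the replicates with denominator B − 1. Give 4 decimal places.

SE* = 1.0449

Bootstrap SE is the standard deviation of the 12 replicate means.
Mean of replicates: (42.7 + 43.4 + 45.0 + 44.2 + 41.9 + 42.5 + 41.5 + 42.2 + 43.0 + 43.8 + 42.4 + 44.0) / 12 = 516.60000 / 12 = 43.05000
Sum of squared deviations: (−0.35000)² + (+0.35000)² + (+1.95000)² + (+1.15000)² + (−1.15000)² + (−0.55000)² + (−1.55000)² + (−0.85000)² + (−0.05000)² + (+0.75000)² + (−0.65000)² + (+0.95000)² = 12.01000
Variance = 12.01000 / 11 = 1.09182
SE* = √1.09182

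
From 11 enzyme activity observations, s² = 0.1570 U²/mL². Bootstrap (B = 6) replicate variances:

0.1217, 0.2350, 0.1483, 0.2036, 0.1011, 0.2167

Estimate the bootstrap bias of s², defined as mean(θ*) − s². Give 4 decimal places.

mean(θ*) = (0.1217 + 0.2350 + 0.1483 + 0.2036 + 0.1011 + 0.2167) / 6 = 0.17107
bias = 0.17107 − 0.1570

bias = +0.0141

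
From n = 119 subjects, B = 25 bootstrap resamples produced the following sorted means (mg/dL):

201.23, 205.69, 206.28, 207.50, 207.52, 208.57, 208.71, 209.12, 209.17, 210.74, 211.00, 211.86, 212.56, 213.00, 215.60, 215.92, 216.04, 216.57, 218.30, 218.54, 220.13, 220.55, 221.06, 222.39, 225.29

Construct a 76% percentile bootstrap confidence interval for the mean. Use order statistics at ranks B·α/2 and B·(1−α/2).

(206.28, 220.55)

α = 0.24; lower rank = 25 × 0.120 = 3; upper rank = 25 × 0.880 = 22.
The 3rd smallest replicate is 206.28; the 22nd is 220.55.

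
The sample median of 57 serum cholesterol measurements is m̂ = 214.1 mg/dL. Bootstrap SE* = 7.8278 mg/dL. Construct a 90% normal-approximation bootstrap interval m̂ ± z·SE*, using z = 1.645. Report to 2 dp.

Margin = 1.645 × 7.8278 = 12.877
Interval: 214.1 ± 12.877

(201.22, 226.98)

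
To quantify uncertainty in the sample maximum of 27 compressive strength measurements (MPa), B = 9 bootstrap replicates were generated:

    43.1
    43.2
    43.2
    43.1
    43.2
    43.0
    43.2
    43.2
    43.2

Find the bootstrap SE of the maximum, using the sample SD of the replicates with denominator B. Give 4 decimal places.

Bootstrap SE is the standard deviation of the 9 replicate maximums.
Mean of replicates: (43.1 + 43.2 + 43.2 + 43.1 + 43.2 + 43.0 + 43.2 + 43.2 + 43.2) / 9 = 388.40000 / 9 = 43.15556
Sum of squared deviations: (−0.05556)² + (+0.04444)² + (+0.04444)² + (−0.05556)² + (+0.04444)² + (−0.15556)² + (+0.04444)² + (+0.04444)² + (+0.04444)² = 0.04222
Variance = 0.04222 / 9 = 0.00469
SE* = √0.00469

SE* = 0.0685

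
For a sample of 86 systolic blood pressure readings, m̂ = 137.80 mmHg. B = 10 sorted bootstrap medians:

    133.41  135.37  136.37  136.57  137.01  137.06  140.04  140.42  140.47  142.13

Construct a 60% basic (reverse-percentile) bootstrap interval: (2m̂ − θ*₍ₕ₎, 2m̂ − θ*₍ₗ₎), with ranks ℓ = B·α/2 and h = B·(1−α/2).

(135.18, 140.23)

Percentile endpoints at ranks 2 and 8: θ*₍2₎ = 135.37, θ*₍8₎ = 140.42.
Basic interval reflects these around m̂:
  lower = 2 × 137.80 − 140.42 = 135.18
  upper = 2 × 137.80 − 135.37 = 140.23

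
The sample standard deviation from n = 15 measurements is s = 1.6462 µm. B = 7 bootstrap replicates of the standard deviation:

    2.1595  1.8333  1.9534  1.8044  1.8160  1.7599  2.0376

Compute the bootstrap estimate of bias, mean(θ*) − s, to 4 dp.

mean(θ*) = (2.1595 + 1.8333 + 1.9534 + 1.8044 + 1.8160 + 1.7599 + 2.0376) / 7 = 1.90916
bias = 1.90916 − 1.6462

bias = +0.2630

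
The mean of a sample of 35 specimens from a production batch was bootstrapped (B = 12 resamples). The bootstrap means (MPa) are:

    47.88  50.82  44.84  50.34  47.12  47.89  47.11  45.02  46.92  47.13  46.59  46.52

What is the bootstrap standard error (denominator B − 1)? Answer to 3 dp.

SE* = 1.781

Bootstrap SE is the standard deviation of the 12 replicate means.
Mean of replicates: (47.88 + 50.82 + 44.84 + 50.34 + 47.12 + 47.89 + 47.11 + 45.02 + 46.92 + 47.13 + 46.59 + 46.52) / 12 = 568.1800 / 12 = 47.3483
Sum of squared deviations: (+0.5317)² + (+3.4717)² + (−2.5083)² + (+2.9917)² + (−0.2283)² + (+0.5417)² + (−0.2383)² + (−2.3283)² + (−0.4283)² + (−0.2183)² + (−0.7583)² + (−0.8283)² = 34.8928
Variance = 34.8928 / 11 = 3.1721
SE* = √3.1721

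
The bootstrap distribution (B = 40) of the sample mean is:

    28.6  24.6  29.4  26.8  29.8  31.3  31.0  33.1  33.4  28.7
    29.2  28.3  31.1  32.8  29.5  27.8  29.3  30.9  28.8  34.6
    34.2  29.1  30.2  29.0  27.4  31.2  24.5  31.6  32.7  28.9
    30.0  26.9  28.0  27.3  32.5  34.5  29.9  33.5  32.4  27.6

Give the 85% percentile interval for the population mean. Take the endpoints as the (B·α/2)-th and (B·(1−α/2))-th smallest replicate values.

Sorted replicates: 24.5, 24.6, 26.8, 26.9, 27.3, 27.4, 27.6, 27.8, 28.0, 28.3, 28.6, 28.7, 28.8, 28.9, 29.0, 29.1, 29.2, 29.3, 29.4, 29.5, 29.8, 29.9, 30.0, 30.2, 30.9, 31.0, 31.1, 31.2, 31.3, 31.6, 32.4, 32.5, 32.7, 32.8, 33.1, 33.4, 33.5, 34.2, 34.5, 34.6
α = 0.15; lower rank = 40 × 0.075 = 3; upper rank = 40 × 0.925 = 37.
The 3rd smallest replicate is 26.8; the 37th is 33.5.

(26.8, 33.5)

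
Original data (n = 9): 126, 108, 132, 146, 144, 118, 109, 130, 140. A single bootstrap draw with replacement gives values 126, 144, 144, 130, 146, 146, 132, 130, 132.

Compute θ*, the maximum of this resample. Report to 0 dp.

Maximum = 146

θ* = 146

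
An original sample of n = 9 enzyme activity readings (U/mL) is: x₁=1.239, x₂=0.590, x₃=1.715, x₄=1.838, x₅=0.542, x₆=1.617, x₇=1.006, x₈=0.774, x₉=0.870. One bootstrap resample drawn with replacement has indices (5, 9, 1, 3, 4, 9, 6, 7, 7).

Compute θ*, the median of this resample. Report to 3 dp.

θ* = 1.006

Resample values: 0.542, 0.870, 1.239, 1.715, 1.838, 0.870, 1.617, 1.006, 1.006.
Sorted: 0.542, 0.870, 0.870, 1.006, 1.006, 1.239, 1.617, 1.715, 1.838
Median = middle value = 1.006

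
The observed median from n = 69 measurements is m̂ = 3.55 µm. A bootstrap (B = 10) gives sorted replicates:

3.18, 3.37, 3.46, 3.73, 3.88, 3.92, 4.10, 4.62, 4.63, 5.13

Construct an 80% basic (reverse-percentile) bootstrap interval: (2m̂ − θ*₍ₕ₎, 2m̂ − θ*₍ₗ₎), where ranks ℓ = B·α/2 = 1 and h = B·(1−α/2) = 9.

Percentile endpoints at ranks 1 and 9: θ*₍1₎ = 3.18, θ*₍9₎ = 4.63.
Basic interval reflects these around m̂:
  lower = 2 × 3.55 − 4.63 = 2.47
  upper = 2 × 3.55 − 3.18 = 3.92

(2.47, 3.92)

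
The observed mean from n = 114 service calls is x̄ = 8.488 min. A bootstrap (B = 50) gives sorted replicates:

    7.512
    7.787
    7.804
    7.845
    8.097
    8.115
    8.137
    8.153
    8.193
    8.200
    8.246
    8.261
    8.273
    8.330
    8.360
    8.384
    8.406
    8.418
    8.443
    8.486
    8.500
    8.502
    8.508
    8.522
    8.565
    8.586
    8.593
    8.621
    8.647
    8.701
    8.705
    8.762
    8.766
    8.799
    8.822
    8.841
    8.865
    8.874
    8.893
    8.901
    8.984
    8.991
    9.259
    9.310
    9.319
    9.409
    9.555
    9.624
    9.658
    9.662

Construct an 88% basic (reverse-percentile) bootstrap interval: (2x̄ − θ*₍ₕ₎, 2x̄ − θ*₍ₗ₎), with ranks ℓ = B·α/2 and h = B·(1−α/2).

(7.421, 9.172)

Percentile endpoints at ranks 3 and 47: θ*₍3₎ = 7.804, θ*₍47₎ = 9.555.
Basic interval reflects these around x̄:
  lower = 2 × 8.488 − 9.555 = 7.421
  upper = 2 × 8.488 − 7.804 = 9.172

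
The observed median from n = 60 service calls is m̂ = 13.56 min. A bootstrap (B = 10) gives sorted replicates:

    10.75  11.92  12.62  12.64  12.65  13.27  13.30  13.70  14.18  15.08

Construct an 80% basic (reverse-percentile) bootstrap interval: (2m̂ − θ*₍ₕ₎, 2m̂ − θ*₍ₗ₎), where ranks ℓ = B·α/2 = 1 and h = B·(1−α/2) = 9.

Percentile endpoints at ranks 1 and 9: θ*₍1₎ = 10.75, θ*₍9₎ = 14.18.
Basic interval reflects these around m̂:
  lower = 2 × 13.56 − 14.18 = 12.94
  upper = 2 × 13.56 − 10.75 = 16.37

(12.94, 16.37)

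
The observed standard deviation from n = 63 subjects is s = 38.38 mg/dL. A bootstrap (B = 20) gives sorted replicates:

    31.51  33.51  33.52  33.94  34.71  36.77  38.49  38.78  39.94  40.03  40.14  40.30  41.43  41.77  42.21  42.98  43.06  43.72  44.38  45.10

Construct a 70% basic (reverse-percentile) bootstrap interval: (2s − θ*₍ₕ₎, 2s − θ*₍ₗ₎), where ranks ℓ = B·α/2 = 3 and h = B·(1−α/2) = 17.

Percentile endpoints at ranks 3 and 17: θ*₍3₎ = 33.52, θ*₍17₎ = 43.06.
Basic interval reflects these around s:
  lower = 2 × 38.38 − 43.06 = 33.70
  upper = 2 × 38.38 − 33.52 = 43.24

(33.70, 43.24)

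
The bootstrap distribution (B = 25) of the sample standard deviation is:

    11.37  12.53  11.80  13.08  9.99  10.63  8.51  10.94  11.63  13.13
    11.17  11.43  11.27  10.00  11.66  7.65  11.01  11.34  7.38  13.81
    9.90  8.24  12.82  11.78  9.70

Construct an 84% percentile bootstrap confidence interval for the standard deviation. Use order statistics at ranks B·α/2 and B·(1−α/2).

Sorted replicates: 7.38, 7.65, 8.24, 8.51, 9.70, 9.90, 9.99, 10.00, 10.63, 10.94, 11.01, 11.17, 11.27, 11.34, 11.37, 11.43, 11.63, 11.66, 11.78, 11.80, 12.53, 12.82, 13.08, 13.13, 13.81
α = 0.16; lower rank = 25 × 0.080 = 2; upper rank = 25 × 0.920 = 23.
The 2nd smallest replicate is 7.65; the 23rd is 13.08.

(7.65, 13.08)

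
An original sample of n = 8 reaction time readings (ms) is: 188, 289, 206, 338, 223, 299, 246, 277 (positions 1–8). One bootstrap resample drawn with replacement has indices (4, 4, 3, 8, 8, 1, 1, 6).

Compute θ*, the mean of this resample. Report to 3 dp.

Resample values: 338, 338, 206, 277, 277, 188, 188, 299.
Mean = (338 + 338 + 206 + 277 + 277 + 188 + 188 + 299) / 8 = 2111.0 / 8 = 263.875

θ* = 263.875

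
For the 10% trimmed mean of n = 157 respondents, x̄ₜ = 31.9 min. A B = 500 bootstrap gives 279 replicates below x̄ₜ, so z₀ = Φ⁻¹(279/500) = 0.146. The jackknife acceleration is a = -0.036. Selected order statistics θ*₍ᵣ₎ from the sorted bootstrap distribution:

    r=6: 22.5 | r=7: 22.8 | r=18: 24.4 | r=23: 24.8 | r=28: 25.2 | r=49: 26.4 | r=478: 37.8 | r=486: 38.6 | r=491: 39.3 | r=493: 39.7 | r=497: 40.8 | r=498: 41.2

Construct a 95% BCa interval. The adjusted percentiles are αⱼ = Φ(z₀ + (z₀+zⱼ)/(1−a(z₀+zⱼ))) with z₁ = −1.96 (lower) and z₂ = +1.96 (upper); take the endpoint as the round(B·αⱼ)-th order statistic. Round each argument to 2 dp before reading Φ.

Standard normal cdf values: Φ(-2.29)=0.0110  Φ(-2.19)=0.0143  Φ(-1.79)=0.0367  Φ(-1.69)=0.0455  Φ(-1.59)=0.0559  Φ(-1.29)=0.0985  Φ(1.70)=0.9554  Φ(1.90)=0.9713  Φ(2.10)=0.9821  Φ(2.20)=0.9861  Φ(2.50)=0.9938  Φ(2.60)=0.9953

Lower: z₀ + z₁ = 0.146 + (-1.960) = -1.814; 1 − a(z₀+z₁) = 1 − (-0.036)(-1.814) = 0.9347; argument = 0.146 + (-1.814)/0.9347 = -1.7947 → -1.79.
α₁ = Φ(-1.79) = 0.0367; rank = round(500 × 0.0367) = 18; θ*₍18₎ = 24.4.
Upper: z₀ + z₂ = 2.106; 1 − a(z₀+z₂) = 1.0758; argument = 2.1036 → 2.10; α₂ = 0.9821; rank = 491; θ*₍491₎ = 39.3.

(24.4, 39.3)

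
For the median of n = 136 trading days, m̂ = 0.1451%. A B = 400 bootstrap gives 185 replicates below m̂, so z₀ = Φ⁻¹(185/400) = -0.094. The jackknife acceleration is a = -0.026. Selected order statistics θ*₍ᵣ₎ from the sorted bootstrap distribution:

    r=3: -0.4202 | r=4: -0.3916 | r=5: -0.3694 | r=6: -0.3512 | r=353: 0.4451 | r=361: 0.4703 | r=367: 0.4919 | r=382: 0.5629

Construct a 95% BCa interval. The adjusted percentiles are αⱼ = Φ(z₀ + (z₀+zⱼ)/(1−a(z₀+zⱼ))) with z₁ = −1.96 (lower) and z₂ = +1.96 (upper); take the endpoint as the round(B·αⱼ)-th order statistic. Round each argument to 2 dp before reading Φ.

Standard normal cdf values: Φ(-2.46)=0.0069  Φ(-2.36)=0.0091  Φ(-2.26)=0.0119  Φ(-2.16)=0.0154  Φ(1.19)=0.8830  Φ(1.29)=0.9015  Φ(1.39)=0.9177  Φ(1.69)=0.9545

(-0.3694, 0.5629)

Lower: z₀ + z₁ = -0.094 + (-1.960) = -2.054; 1 − a(z₀+z₁) = 1 − (-0.026)(-2.054) = 0.9466; argument = -0.094 + (-2.054)/0.9466 = -2.2639 → -2.26.
α₁ = Φ(-2.26) = 0.0119; rank = round(400 × 0.0119) = 5; θ*₍5₎ = -0.3694.
Upper: z₀ + z₂ = 1.866; 1 − a(z₀+z₂) = 1.0485; argument = 1.6857 → 1.69; α₂ = 0.9545; rank = 382; θ*₍382₎ = 0.5629.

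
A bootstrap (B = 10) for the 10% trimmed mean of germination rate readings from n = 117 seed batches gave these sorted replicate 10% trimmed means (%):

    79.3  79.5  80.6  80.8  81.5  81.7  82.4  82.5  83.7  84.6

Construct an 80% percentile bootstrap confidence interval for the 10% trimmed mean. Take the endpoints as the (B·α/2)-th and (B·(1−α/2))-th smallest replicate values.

(79.3, 83.7)

α = 0.20; lower rank = 10 × 0.100 = 1; upper rank = 10 × 0.900 = 9.
The 1st smallest replicate is 79.3; the 9th is 83.7.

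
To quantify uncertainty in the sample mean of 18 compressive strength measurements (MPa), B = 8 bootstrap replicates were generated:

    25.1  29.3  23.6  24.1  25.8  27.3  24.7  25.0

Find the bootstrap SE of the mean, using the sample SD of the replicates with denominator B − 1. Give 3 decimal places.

SE* = 1.863

Bootstrap SE is the standard deviation of the 8 replicate means.
Mean of replicates: (25.1 + 29.3 + 23.6 + 24.1 + 25.8 + 27.3 + 24.7 + 25.0) / 8 = 204.9000 / 8 = 25.6125
Sum of squared deviations: (−0.5125)² + (+3.6875)² + (−2.0125)² + (−1.5125)² + (+0.1875)² + (+1.6875)² + (−0.9125)² + (−0.6125)² = 24.2887
Variance = 24.2887 / 7 = 3.4698
SE* = √3.4698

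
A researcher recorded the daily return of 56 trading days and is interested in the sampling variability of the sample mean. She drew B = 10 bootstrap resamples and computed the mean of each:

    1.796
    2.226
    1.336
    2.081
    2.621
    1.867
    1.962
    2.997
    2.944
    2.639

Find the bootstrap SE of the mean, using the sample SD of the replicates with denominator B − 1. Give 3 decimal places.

SE* = 0.540

Bootstrap SE is the standard deviation of the 10 replicate means.
Mean of replicates: (1.796 + 2.226 + 1.336 + 2.081 + 2.621 + 1.867 + 1.962 + 2.997 + 2.944 + 2.639) / 10 = 22.4690 / 10 = 2.2469
Sum of squared deviations: (−0.4509)² + (−0.0209)² + (−0.9109)² + (−0.1659)² + (+0.3741)² + (−0.3799)² + (−0.2849)² + (+0.7501)² + (+0.6971)² + (+0.3921)² = 2.6288
Variance = 2.6288 / 9 = 0.2921
SE* = √0.2921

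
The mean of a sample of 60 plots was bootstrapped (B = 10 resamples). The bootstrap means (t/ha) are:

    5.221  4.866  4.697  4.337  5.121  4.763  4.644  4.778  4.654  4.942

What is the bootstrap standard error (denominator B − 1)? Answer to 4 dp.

SE* = 0.2533

Bootstrap SE is the standard deviation of the 10 replicate means.
Mean of replicates: (5.221 + 4.866 + 4.697 + 4.337 + 5.121 + 4.763 + 4.644 + 4.778 + 4.654 + 4.942) / 10 = 48.02300 / 10 = 4.80230
Sum of squared deviations: (+0.41870)² + (+0.06370)² + (−0.10530)² + (−0.46530)² + (+0.31870)² + (−0.03930)² + (−0.15830)² + (−0.02430)² + (−0.14830)² + (+0.13970)² = 0.57723
Variance = 0.57723 / 9 = 0.06414
SE* = √0.06414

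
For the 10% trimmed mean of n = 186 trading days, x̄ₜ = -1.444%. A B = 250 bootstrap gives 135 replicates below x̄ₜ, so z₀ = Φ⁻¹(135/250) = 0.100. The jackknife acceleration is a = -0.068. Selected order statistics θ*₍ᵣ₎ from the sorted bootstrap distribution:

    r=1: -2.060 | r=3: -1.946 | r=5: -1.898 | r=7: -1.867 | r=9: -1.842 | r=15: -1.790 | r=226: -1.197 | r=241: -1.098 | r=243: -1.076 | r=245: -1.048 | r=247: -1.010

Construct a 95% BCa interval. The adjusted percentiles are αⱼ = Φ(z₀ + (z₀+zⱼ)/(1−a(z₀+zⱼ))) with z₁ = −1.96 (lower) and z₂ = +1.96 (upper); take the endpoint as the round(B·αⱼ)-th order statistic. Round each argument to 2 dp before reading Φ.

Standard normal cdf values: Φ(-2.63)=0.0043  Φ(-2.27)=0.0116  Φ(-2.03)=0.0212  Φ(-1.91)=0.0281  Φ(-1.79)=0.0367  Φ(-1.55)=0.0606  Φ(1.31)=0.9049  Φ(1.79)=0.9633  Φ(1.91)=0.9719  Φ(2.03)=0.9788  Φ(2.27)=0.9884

Lower: z₀ + z₁ = 0.100 + (-1.960) = -1.860; 1 − a(z₀+z₁) = 1 − (-0.068)(-1.860) = 0.8735; argument = 0.100 + (-1.860)/0.8735 = -2.0293 → -2.03.
α₁ = Φ(-2.03) = 0.0212; rank = round(250 × 0.0212) = 5; θ*₍5₎ = -1.898.
Upper: z₀ + z₂ = 2.060; 1 − a(z₀+z₂) = 1.1401; argument = 1.9069 → 1.91; α₂ = 0.9719; rank = 243; θ*₍243₎ = -1.076.

(-1.898, -1.076)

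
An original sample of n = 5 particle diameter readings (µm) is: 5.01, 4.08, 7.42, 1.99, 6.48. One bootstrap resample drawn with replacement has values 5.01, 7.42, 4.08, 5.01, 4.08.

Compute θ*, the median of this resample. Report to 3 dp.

θ* = 5.010

Sorted: 4.08, 4.08, 5.01, 5.01, 7.42
Median = middle value = 5.010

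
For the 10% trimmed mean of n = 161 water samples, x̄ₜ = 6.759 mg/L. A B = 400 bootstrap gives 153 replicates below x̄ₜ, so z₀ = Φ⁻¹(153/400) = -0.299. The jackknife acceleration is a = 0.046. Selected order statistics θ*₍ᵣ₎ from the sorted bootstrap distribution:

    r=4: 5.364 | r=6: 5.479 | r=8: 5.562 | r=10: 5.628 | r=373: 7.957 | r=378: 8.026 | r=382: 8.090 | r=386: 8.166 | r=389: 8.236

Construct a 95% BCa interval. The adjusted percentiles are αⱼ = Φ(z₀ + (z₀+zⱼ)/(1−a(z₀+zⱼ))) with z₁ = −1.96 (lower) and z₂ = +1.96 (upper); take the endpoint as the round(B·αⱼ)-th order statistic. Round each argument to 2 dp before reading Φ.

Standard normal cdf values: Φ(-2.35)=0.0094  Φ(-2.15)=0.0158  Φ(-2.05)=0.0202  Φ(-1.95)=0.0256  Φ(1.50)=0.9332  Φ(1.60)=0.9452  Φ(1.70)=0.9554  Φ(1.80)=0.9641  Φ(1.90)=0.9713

(5.364, 7.957)

Lower: z₀ + z₁ = -0.299 + (-1.960) = -2.259; 1 − a(z₀+z₁) = 1 − (0.046)(-2.259) = 1.1039; argument = -0.299 + (-2.259)/1.1039 = -2.3454 → -2.35.
α₁ = Φ(-2.35) = 0.0094; rank = round(400 × 0.0094) = 4; θ*₍4₎ = 5.364.
Upper: z₀ + z₂ = 1.661; 1 − a(z₀+z₂) = 0.9236; argument = 1.4994 → 1.50; α₂ = 0.9332; rank = 373; θ*₍373₎ = 7.957.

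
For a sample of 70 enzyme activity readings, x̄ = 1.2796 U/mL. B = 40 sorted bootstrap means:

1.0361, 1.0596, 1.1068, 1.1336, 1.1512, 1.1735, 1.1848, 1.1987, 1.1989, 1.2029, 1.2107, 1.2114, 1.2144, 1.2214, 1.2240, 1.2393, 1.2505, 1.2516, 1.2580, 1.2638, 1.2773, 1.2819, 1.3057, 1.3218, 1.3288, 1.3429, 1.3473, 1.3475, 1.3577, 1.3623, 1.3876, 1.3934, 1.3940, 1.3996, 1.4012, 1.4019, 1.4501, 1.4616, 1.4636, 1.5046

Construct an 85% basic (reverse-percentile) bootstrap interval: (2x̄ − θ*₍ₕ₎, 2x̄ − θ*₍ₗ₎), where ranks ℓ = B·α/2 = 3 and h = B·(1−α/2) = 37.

(1.1091, 1.4524)

Percentile endpoints at ranks 3 and 37: θ*₍3₎ = 1.1068, θ*₍37₎ = 1.4501.
Basic interval reflects these around x̄:
  lower = 2 × 1.2796 − 1.4501 = 1.1091
  upper = 2 × 1.2796 − 1.1068 = 1.4524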